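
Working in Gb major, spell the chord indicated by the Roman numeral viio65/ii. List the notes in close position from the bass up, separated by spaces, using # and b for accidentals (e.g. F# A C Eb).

Bb Db Fb G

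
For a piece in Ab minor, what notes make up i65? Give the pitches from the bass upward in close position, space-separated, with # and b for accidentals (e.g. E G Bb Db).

In Ab minor, the tonic is Ab, and the diatonic chord built there is a minor seventh chord.
That chord is spelled Ab-Cb-Eb-Gb.
The figured bass 65 indicates first inversion, placing the third (Cb) in the bass: Cb-Eb-Gb-Ab.

Cb Eb Gb Ab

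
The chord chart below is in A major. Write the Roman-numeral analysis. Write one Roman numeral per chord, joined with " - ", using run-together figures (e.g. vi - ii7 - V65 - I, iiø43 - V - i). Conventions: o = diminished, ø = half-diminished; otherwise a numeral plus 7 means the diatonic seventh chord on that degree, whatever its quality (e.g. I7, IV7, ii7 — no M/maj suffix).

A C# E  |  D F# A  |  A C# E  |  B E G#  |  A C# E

A-C#-E has root A, degree 1 in A major, so I.
D-F#-A: root D is the subdominant; major triad there is IV.
A-C#-E: major triad on A = scale degree 1 → I.
B-E-G#: root E is the dominant; major triad there is V64.
A-C#-E: root A is the tonic; major triad there is I.

I - IV - I - V64 - I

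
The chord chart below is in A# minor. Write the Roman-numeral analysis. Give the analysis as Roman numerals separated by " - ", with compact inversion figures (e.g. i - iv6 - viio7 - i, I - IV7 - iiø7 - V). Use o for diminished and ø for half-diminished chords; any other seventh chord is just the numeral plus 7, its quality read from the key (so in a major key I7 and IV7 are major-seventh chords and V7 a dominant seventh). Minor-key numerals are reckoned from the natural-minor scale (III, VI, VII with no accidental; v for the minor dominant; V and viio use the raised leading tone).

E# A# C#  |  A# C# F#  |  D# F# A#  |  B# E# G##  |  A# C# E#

E#-A#-C#: minor triad on A# = scale degree 1 → i64.
A#-C#-F#: root F# is the submediant; major triad there is VI6.
D#-F#-A# has root D#, degree 4 in A# minor, so iv.
B#-E#-G##: root E# is the dominant; major triad there is V64.
A#-C#-E# has root A#, degree 1 in A# minor, so i.

i64 - VI6 - iv - V64 - i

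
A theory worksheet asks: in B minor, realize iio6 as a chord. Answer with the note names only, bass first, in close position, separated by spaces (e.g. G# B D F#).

In B minor, the second degree is C#, and the diatonic chord built there is a diminished triad.
Stacking thirds from C# gives C#-E-G.
The figured bass 6 indicates first inversion, placing the third (E) in the bass: E-G-C#.

E G C#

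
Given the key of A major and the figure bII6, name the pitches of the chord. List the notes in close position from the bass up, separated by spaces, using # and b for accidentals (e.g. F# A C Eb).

D F Bb

Scale degree 2 in A major is B; lowering it a half step gives Bb. bII6 is the Neapolitan sixth — a major triad on the lowered second degree, here in its customary first inversion.
So the chord is Bb-D-F.
With the 6 figure the chord is in first inversion; from the bass D upward in close position it reads D-F-Bb.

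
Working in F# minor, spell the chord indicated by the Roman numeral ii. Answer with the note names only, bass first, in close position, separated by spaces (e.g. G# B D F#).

ii is the minor supertonic, borrowed from the parallel major (the Dorian ii). In F# minor that root is G#.
So the chord is G#-B-D#, a minor triad.

G# B D#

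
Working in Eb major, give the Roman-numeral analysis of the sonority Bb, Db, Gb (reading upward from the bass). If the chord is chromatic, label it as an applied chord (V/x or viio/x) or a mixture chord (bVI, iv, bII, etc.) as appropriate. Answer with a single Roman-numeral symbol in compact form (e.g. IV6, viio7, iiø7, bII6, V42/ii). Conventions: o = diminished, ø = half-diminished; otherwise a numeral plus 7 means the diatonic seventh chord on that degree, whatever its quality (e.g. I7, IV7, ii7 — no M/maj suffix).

The pitches Gb-Bb-Db form a major triad rooted on Gb.
Gb is the lowered third degree of Eb major (diatonic 3 would be G). This is a major triad on the lowered third degree, borrowed from the parallel minor.
With Bb in the bass the chord is in first inversion, so the figured bass is 6.

bIII6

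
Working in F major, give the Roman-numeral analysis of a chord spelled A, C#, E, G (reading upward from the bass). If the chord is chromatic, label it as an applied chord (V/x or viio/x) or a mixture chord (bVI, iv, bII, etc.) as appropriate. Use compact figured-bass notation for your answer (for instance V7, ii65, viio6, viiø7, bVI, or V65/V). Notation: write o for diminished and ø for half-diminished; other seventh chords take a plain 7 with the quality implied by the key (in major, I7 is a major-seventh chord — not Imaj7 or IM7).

Stacked in thirds the chord is A-C#-E-G: a dominant seventh chord on A.
A is not a diatonic chord root with this quality in F major, but it lies a perfect fifth above D (vi), so the chord functions as an applied dominant of vi.

V7/vi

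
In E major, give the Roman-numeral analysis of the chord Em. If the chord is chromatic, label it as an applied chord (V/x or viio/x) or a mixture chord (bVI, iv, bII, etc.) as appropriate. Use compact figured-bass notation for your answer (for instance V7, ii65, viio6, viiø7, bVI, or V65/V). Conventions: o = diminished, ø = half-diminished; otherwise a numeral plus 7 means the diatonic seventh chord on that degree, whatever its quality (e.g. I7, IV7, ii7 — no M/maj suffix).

Stacked in thirds the chord is E-G-B: a minor triad on E.
E is the first degree of E major. This is the minor tonic, borrowed from the parallel minor.

i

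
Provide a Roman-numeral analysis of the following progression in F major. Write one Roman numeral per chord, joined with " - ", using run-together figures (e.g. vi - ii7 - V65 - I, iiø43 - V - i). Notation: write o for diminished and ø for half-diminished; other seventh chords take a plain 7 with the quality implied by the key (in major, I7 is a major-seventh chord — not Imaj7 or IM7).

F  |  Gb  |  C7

I - bII - V7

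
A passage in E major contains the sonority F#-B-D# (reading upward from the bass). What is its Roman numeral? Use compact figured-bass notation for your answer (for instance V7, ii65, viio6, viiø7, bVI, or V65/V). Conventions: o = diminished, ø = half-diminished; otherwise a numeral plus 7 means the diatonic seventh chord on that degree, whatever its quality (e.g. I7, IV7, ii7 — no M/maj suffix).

V64

Stacked in thirds the chord is B-D#-F#: a major triad on B.
In E major, B is the dominant; the diatonic major triad there is V.
With F# in the bass the chord is in second inversion, so the figured bass is 64.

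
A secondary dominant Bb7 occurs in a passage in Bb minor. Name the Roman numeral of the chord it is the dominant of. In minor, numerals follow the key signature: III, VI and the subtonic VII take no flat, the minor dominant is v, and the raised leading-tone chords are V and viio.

iv

The chord is a dominant seventh chord on Bb.
A dominant resolves down a perfect fifth: Bb → Eb. In Bb minor, Eb is scale degree 4, i.e. iv.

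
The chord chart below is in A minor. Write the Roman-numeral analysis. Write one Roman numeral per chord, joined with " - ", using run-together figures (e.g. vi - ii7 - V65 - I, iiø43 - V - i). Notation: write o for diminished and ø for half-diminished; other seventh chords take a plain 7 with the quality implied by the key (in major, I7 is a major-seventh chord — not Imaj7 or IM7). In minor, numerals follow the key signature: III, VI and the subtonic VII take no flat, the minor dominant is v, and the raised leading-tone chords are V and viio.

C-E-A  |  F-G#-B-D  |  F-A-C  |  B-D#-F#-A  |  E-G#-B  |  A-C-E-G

C-E-A has root A, degree 1 in A minor, so i6.
F-G#-B-D: fully diminished seventh chord on G# = scale degree 7 → viio42.
F-A-C has root F, degree 6 in A minor, so VI.
B-D#-F#-A: chromatic; B is V of V, so V7/V.
E-G#-B has root E, degree 5 in A minor, so V.
A-C-E-G: minor seventh chord on A = scale degree 1 → i7.

i6 - viio42 - VI - V7/V - V - i7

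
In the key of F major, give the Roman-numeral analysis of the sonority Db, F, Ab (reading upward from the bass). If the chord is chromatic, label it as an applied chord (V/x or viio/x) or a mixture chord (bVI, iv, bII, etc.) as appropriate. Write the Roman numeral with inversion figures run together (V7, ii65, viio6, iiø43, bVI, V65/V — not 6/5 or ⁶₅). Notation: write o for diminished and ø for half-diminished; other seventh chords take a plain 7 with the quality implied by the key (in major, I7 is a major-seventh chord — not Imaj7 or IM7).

bVI

Stacked in thirds the chord is Db-F-Ab: a major triad on Db.
Db is the lowered sixth degree of F major (diatonic 6 would be D). This is a major triad on the lowered sixth degree, borrowed from the parallel minor.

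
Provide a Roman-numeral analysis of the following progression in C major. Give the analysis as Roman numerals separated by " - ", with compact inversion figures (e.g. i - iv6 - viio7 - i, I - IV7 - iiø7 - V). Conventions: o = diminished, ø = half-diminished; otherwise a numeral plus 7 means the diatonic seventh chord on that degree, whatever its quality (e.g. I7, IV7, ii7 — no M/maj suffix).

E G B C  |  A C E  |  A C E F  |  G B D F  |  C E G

I65 - vi - IV65 - V7 - I

E-G-B-C: major seventh chord on C = scale degree 1 → I65.
A-C-E: minor triad on A = scale degree 6 → vi.
A-C-E-F: major seventh chord on F = scale degree 4 → IV65.
G-B-D-F: root G is the dominant; dominant seventh chord there is V7.
C-E-G: root C is the tonic; major triad there is I.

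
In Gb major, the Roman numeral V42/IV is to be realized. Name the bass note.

Fb

The applied chord V42/IV is rooted on Gb: Gb-Bb-Db-Fb.
The figure 42 means third inversion — the seventh is in the bass.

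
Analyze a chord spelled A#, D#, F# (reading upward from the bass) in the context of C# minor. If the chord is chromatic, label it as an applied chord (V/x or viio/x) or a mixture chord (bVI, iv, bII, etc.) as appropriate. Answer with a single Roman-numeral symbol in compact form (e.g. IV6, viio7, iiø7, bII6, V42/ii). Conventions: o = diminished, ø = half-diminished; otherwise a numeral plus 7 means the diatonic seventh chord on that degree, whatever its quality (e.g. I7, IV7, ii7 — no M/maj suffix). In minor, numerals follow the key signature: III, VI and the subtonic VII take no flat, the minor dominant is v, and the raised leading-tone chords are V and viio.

Stacked in thirds the chord is D#-F#-A#: a minor triad on D#.
D# is the second degree of C# minor. This is the minor supertonic, borrowed from the parallel major (the Dorian ii).
With A# in the bass the chord is in second inversion, so the figured bass is 64.

ii64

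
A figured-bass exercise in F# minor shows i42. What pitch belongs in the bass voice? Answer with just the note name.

E

i in F# minor has root F#; the chord is F#-A-C#-E.
The figure 42 means third inversion — the seventh is in the bass.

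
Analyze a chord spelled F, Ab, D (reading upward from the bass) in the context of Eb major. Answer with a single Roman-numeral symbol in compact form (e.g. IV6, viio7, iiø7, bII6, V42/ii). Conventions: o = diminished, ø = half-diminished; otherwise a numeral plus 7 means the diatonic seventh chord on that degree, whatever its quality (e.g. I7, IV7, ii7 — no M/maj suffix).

Stacked in thirds the chord is D-F-Ab: a diminished triad on D.
In Eb major, D is the leading tone; the diatonic diminished triad there is viio.
With F in the bass the chord is in first inversion, so the figured bass is 6.

viio6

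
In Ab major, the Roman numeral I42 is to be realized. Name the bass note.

G

I in Ab major has root Ab; the chord is Ab-C-Eb-G.
The figure 42 means third inversion — the seventh is in the bass.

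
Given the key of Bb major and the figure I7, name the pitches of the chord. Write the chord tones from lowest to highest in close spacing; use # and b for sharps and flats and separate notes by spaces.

In Bb major, the tonic is Bb, and the diatonic chord built there is a major seventh chord.
Stacking thirds from Bb gives Bb-D-F-A.

Bb D F A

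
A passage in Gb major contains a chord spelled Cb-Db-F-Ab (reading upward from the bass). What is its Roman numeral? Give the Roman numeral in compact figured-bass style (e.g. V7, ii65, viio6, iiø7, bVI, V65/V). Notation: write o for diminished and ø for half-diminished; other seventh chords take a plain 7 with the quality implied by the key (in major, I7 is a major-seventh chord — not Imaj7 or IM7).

Stacked in thirds the chord is Db-F-Ab-Cb: a dominant seventh chord on Db.
Db is scale degree 5 in Gb major, and a dominant seventh chord on that degree is written V7.
With Cb in the bass the chord is in third inversion, so the figured bass is 42.

V42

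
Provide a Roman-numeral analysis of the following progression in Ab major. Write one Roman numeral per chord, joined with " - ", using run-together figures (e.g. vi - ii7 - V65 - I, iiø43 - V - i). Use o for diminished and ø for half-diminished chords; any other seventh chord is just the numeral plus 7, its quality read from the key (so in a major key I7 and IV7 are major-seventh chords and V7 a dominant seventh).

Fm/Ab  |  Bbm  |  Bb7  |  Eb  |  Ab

vi6 - ii - V7/V - V - I

Fm/Ab: minor triad on F = scale degree 6 → vi6.
Bbm: root Bb is the supertonic; minor triad there is ii.
Bb7: a dominant seventh chord on Bb, the applied dominant of V → V7/V.
Eb: root Eb is the dominant; major triad there is V.
Ab: major triad on Ab = scale degree 1 → I.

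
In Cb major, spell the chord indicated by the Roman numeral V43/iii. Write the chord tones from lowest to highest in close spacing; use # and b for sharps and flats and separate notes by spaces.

V43/iii is a secondary dominant — the dominant seventh of iii. iii in Cb major is Eb, so the applied chord's root is Bb, a perfect fifth above.
Building a dominant seventh chord on Bb gives Bb-D-F-Ab.
With the 43 figure the chord is in second inversion; from the bass F upward in close position it reads F-Ab-Bb-D.

F Ab Bb D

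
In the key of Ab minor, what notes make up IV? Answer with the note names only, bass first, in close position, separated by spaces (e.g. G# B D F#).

IV is the major subdominant, borrowed from the parallel major. In Ab minor that root is Db.
So the chord is Db-F-Ab, a major triad.

Db F Ab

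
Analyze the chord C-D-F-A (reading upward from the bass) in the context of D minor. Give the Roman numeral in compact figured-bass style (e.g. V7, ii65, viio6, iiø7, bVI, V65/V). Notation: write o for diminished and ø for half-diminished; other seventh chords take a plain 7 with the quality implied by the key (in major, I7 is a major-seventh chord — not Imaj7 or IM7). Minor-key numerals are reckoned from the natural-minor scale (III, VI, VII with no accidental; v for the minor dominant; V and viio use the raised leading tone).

i42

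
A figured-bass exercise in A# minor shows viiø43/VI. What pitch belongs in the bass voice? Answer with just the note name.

B

The applied chord viiø43/VI is rooted on E#: E#-G#-B-D#.
The figure 43 means second inversion — the fifth is in the bass.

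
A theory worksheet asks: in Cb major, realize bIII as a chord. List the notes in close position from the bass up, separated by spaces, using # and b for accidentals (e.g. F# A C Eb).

Scale degree 3 in Cb major is Eb; lowering it a half step gives Ebb. bIII is a major triad on the lowered third degree, borrowed from the parallel minor.
So the chord is Ebb-Gb-Bbb, a major triad.

Ebb Gb Bbb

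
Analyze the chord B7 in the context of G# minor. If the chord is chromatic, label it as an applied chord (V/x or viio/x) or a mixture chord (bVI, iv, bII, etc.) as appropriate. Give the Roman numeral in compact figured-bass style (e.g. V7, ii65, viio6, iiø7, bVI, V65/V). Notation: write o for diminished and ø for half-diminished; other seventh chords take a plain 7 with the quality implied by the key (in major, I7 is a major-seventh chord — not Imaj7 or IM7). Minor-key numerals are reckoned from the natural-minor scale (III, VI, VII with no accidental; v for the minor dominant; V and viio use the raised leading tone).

V7/VI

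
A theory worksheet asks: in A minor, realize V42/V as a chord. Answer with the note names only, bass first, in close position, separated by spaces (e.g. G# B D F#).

A B D# F#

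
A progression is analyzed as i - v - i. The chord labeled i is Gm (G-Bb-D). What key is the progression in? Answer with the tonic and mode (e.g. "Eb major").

G minor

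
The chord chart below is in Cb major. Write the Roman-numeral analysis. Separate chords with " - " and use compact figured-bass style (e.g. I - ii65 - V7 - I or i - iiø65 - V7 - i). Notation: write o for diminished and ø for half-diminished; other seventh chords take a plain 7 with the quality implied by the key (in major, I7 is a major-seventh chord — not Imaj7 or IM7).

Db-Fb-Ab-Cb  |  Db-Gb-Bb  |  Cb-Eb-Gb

ii7 - V64 - I

Db-Fb-Ab-Cb: minor seventh chord on Db = scale degree 2 → ii7.
Db-Gb-Bb has root Gb, degree 5 in Cb major, so V64.
Cb-Eb-Gb has root Cb, degree 1 in Cb major, so I.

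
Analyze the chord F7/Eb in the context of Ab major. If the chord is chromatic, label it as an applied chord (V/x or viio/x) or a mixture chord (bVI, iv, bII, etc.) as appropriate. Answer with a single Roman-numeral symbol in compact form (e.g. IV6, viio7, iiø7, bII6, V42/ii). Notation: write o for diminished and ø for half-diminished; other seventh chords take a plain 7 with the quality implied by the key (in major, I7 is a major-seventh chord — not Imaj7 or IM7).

V42/ii

Stacked in thirds the chord is F-A-C-Eb: a dominant seventh chord on F.
F is not a diatonic chord root with this quality in Ab major, but it lies a perfect fifth above Bb (ii), so the chord functions as an applied dominant of ii.
With Eb in the bass the chord is in third inversion, so the figured bass is 42.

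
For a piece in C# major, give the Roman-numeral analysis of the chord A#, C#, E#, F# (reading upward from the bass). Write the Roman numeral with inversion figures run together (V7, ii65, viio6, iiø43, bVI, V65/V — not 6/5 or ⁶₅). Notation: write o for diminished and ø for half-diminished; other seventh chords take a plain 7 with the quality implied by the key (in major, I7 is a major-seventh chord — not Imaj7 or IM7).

IV65

Stacked in thirds the chord is F#-A#-C#-E#: a major seventh chord on F#.
In C# major, F# is the subdominant; the diatonic major seventh chord there is IV7.
With A# in the bass the chord is in first inversion, so the figured bass is 65.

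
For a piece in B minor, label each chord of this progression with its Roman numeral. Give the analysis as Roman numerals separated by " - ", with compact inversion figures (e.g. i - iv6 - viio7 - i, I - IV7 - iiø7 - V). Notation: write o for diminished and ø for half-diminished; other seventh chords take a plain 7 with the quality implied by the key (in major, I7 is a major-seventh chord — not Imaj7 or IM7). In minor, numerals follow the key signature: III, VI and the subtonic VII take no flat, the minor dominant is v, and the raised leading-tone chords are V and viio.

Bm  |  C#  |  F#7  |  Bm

i - V/V - V7 - i

Bm: root B is the tonic; minor triad there is i.
C#: chromatic; C# is V of V, so V/V.
F#7: root F# is the dominant; dominant seventh chord there is V7.
Bm: root B is the tonic; minor triad there is i.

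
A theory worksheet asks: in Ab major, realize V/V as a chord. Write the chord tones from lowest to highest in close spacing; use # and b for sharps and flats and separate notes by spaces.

The slash means an applied dominant: we want the dominant of V. In Ab major, V is Eb major, and its dominant is built on Bb.
Building a major triad on Bb gives Bb-D-F.

Bb D F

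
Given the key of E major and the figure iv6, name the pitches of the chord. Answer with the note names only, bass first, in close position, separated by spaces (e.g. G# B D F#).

iv6 is the minor subdominant, borrowed from the parallel minor. In E major that root is A.
So the chord is A-C-E.
With the 6 figure the chord is in first inversion; from the bass C upward in close position it reads C-E-A.

C E A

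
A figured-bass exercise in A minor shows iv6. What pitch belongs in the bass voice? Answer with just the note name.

iv in A minor has root D; the chord is D-F-A.
The figure 6 means first inversion — the third is in the bass.

F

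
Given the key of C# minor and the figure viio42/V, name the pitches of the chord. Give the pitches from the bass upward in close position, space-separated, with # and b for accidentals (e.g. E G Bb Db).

The slash marks an applied leading-tone chord: viio of V. In C# minor, V is G#, so the leading tone to it is F##, a half step below.
Building a fully diminished seventh chord on F## gives F##-A#-C#-E.
With the 42 figure the chord is in third inversion; from the bass E upward in close position it reads E-F##-A#-C#.

E F## A# C#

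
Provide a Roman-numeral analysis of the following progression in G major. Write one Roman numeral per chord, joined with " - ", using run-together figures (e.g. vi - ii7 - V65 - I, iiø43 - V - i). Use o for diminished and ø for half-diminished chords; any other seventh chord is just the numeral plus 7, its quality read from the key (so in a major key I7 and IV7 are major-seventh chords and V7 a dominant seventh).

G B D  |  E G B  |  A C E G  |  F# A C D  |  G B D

I - vi - ii7 - V65 - I

G-B-D has root G, degree 1 in G major, so I.
E-G-B: root E is the submediant; minor triad there is vi.
A-C-E-G: root A is the supertonic; minor seventh chord there is ii7.
F#-A-C-D: dominant seventh chord on D = scale degree 5 → V65.
G-B-D has root G, degree 1 in G major, so I.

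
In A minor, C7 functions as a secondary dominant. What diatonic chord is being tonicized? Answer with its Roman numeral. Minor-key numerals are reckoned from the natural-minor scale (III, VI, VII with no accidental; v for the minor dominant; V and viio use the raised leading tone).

The chord is a dominant seventh chord on C.
A dominant resolves down a perfect fifth: C → F. In A minor, F is scale degree 6, i.e. VI.

VI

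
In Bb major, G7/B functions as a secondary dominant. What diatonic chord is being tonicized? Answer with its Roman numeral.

The chord is a dominant seventh chord on G.
A dominant resolves down a perfect fifth: G → C. In Bb major, C is scale degree 2, i.e. ii.

ii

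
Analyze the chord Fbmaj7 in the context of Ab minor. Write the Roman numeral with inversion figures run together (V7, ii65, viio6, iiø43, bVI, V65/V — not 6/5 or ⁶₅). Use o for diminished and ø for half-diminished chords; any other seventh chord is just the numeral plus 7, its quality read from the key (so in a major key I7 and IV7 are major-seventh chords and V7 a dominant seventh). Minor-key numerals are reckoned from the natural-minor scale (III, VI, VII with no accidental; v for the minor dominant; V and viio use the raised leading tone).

VI7

The pitches Fb-Ab-Cb-Eb form a major seventh chord rooted on Fb.
Fb is scale degree 6 in Ab minor, and a major seventh chord on that degree is written VI7.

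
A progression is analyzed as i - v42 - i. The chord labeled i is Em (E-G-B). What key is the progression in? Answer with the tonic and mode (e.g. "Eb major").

E minor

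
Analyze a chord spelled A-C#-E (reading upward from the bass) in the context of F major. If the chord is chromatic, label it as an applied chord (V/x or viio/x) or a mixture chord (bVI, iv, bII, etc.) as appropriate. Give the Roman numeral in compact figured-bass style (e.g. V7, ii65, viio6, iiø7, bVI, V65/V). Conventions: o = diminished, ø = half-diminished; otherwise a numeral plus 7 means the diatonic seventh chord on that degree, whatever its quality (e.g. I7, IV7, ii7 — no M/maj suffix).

V/vi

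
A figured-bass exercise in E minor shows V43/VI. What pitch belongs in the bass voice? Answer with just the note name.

D

The applied chord V43/VI is rooted on G: G-B-D-F.
The figure 43 means second inversion — the fifth is in the bass.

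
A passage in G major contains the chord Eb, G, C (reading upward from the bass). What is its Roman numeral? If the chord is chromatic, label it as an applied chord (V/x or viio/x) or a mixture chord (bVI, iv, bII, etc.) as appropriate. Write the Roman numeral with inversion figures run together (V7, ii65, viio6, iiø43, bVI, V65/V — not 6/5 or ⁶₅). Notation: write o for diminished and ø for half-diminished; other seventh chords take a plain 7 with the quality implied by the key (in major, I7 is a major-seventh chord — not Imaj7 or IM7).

iv6

Stacked in thirds the chord is C-Eb-G: a minor triad on C.
C is the fourth degree of G major. This is the minor subdominant, borrowed from the parallel minor.
With Eb in the bass the chord is in first inversion, so the figured bass is 6.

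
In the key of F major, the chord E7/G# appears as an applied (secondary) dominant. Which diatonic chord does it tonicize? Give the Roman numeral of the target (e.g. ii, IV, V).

iii

The chord is a dominant seventh chord on E.
A dominant resolves down a perfect fifth: E → A. In F major, A is scale degree 3, i.e. iii.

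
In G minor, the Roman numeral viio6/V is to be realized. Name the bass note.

E

The applied chord viio6/V is rooted on C#: C#-E-G.
The figure 6 means first inversion — the third is in the bass.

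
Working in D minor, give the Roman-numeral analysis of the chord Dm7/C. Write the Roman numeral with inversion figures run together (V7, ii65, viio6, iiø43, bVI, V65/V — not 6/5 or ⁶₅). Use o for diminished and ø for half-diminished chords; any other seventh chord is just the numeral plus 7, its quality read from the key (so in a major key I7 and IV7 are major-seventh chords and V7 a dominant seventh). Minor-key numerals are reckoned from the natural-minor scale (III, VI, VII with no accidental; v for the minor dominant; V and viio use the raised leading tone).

i42

The pitches D-F-A-C form a minor seventh chord rooted on D.
D is scale degree 1 in D minor, and a minor seventh chord on that degree is written i7.
With C in the bass the chord is in third inversion, so the figured bass is 42.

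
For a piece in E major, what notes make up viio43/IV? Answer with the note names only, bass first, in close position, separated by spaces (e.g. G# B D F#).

D F G# B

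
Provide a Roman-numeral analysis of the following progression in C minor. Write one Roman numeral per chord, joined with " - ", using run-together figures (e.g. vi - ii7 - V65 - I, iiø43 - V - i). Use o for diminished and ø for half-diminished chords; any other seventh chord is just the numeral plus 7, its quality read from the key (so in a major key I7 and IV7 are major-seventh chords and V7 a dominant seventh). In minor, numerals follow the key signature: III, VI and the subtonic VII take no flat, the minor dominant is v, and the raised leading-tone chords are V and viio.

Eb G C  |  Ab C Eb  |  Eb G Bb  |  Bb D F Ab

Eb-G-C has root C, degree 1 in C minor, so i6.
Ab-C-Eb has root Ab, degree 6 in C minor, so VI.
Eb-G-Bb has root Eb, degree 3 in C minor, so III.
Bb-D-F-Ab: dominant seventh chord on Bb = scale degree 7 → VII7.

i6 - VI - III - VII7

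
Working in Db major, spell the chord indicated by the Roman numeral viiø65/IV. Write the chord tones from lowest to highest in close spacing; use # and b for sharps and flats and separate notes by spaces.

Ab Cb Eb F

viiø65/IV is a secondary leading-tone chord. The target IV is Gb in Db major; the applied chord is rooted a semitone below, on F.
Building a half-diminished seventh chord on F gives F-Ab-Cb-Eb.
With the 65 figure the chord is in first inversion; from the bass Ab upward in close position it reads Ab-Cb-Eb-F.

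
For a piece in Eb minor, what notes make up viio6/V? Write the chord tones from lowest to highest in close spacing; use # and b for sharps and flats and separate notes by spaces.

The slash marks an applied leading-tone chord: viio of V. In Eb minor, V is Bb, so the leading tone to it is A, a half step below.
Building a diminished triad on A gives A-C-Eb.
With the 6 figure the chord is in first inversion; from the bass C upward in close position it reads C-Eb-A.

C Eb A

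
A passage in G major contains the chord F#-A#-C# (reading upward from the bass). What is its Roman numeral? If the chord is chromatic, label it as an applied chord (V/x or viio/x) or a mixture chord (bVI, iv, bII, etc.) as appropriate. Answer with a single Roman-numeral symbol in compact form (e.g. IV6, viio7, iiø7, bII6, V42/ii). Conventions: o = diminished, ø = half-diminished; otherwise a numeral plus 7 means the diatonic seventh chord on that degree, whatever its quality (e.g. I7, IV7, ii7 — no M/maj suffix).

V/iii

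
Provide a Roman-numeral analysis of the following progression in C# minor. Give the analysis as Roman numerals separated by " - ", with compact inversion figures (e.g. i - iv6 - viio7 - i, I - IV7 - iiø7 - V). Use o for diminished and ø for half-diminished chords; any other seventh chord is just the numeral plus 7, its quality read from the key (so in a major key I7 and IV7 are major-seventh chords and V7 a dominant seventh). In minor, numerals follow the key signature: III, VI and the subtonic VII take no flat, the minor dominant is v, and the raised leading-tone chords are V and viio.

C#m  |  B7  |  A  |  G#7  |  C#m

i - VII7 - VI - V7 - i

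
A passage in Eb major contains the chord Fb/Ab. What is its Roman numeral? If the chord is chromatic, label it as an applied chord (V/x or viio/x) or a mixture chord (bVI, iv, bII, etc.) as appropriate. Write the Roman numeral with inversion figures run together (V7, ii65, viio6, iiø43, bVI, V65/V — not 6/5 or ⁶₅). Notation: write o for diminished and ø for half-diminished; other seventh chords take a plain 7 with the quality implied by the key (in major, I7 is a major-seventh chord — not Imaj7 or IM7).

Stacked in thirds the chord is Fb-Ab-Cb: a major triad on Fb.
Fb is the lowered second degree of Eb major (diatonic 2 would be F). This is the Neapolitan sixth — a major triad on the lowered second degree, here in its customary first inversion.
With Ab in the bass the chord is in first inversion, so the figured bass is 6.

bII6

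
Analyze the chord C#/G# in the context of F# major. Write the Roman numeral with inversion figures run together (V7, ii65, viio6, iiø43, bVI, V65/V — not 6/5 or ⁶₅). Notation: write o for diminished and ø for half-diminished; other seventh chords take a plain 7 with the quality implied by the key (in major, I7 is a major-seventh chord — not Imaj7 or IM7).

V64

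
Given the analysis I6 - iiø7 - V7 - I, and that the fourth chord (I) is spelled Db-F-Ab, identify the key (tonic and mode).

Db major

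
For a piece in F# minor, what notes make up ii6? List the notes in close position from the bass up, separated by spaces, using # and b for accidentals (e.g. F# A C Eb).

Scale degree 2 in F# minor is G#; here the chord built on it is altered to a minor triad. ii6 is the minor supertonic, borrowed from the parallel major (the Dorian ii).
So the chord is G#-B-D#, a minor triad.
The figured bass 6 indicates first inversion, placing the third (B) in the bass: B-D#-G#.

B D# G#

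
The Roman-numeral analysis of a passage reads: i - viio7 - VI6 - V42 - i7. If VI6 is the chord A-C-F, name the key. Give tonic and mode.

A minor

The anchor chord is a major triad on F, labeled VI6.
Counting down 5 scale steps from F places the tonic on A; a major triad on degree 6 is diatonic only in minor.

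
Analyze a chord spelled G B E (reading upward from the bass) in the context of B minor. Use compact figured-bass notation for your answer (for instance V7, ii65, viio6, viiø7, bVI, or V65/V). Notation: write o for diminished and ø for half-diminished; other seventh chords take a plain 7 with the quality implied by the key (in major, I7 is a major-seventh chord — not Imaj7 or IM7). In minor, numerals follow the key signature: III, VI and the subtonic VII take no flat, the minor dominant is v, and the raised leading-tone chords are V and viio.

Stacked in thirds the chord is E-G-B: a minor triad on E.
E is scale degree 4 in B minor, and a minor triad on that degree is written iv.
With G in the bass the chord is in first inversion, so the figured bass is 6.

iv6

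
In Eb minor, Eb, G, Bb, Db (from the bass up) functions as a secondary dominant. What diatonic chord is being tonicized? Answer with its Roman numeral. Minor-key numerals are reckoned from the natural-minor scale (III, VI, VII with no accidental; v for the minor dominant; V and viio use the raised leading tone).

iv

The chord is a dominant seventh chord on Eb.
A dominant resolves down a perfect fifth: Eb → Ab. In Eb minor, Ab is scale degree 4, i.e. iv.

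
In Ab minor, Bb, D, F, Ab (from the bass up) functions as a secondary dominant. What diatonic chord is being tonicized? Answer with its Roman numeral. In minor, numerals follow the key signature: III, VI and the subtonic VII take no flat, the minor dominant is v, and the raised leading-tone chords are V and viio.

The chord is a dominant seventh chord on Bb.
A dominant resolves down a perfect fifth: Bb → Eb. In Ab minor, Eb is scale degree 5, i.e. V.

V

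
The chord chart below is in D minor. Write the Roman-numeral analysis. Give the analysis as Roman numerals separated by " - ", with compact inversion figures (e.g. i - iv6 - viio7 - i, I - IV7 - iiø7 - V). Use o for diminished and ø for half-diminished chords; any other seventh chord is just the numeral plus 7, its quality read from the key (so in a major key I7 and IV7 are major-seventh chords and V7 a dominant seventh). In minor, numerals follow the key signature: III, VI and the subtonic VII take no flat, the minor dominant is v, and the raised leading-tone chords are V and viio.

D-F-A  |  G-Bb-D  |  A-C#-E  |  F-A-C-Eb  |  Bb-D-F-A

i - iv - V - V7/VI - VI7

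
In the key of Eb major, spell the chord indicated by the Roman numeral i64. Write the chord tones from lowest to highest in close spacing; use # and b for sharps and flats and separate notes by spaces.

Scale degree 1 in Eb major is Eb; here the chord built on it is altered to a minor triad. i64 is the minor tonic, borrowed from the parallel minor.
So the chord is Eb-Gb-Bb, a minor triad.
The figured bass 64 indicates second inversion, placing the fifth (Bb) in the bass: Bb-Eb-Gb.

Bb Eb Gb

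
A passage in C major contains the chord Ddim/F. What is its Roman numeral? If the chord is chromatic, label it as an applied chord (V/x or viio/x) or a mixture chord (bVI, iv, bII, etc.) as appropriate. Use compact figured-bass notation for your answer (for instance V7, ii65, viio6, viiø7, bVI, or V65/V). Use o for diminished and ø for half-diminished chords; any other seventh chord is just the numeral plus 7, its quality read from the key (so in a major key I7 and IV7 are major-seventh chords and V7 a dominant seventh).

The pitches D-F-Ab form a diminished triad rooted on D.
D is the second degree of C major. This is the diminished supertonic triad, borrowed from the parallel minor.
With F in the bass the chord is in first inversion, so the figured bass is 6.

iio6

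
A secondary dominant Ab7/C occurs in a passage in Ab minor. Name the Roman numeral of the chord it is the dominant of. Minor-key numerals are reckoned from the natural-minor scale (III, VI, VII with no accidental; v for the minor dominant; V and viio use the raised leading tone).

iv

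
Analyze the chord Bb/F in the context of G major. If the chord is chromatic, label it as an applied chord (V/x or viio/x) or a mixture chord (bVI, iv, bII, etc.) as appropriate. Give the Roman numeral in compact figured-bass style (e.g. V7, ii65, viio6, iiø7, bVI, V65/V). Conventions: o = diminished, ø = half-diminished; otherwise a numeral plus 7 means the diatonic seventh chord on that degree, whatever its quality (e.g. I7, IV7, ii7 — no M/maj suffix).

Stacked in thirds the chord is Bb-D-F: a major triad on Bb.
Bb is the lowered third degree of G major (diatonic 3 would be B). This is a major triad on the lowered third degree, borrowed from the parallel minor.
With F in the bass the chord is in second inversion, so the figured bass is 64.

bIII64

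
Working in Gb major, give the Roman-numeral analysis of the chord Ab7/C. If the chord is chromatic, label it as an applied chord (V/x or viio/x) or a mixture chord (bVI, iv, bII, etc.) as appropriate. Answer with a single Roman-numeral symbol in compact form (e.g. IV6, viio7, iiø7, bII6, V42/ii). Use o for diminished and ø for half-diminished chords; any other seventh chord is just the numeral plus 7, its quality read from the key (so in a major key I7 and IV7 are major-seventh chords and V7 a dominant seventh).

V65/V

Stacked in thirds the chord is Ab-C-Eb-Gb: a dominant seventh chord on Ab.
Ab is not a diatonic chord root with this quality in Gb major, but it lies a perfect fifth above Db (V), so the chord functions as an applied dominant of V.
With C in the bass the chord is in first inversion, so the figured bass is 65.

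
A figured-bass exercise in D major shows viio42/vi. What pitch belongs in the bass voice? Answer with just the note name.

G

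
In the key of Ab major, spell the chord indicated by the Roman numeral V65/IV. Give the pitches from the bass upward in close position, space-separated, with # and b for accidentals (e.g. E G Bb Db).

C Eb Gb Ab

V65/IV is a secondary dominant — the dominant seventh of IV. IV in Ab major is Db, so the applied chord's root is Ab, a perfect fifth above.
Building a dominant seventh chord on Ab gives Ab-C-Eb-Gb.
The figured bass 65 indicates first inversion, placing the third (C) in the bass: C-Eb-Gb-Ab.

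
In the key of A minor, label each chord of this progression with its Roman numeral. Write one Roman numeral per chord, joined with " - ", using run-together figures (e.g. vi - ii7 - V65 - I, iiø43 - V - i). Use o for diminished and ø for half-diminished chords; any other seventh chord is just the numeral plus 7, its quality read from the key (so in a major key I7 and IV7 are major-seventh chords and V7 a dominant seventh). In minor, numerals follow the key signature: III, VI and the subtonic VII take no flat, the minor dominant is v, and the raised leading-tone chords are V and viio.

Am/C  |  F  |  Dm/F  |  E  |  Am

i6 - VI - iv6 - V - i

Am/C: root A is the tonic; minor triad there is i6.
F: root F is the submediant; major triad there is VI.
Dm/F: root D is the subdominant; minor triad there is iv6.
E: major triad on E = scale degree 5 → V.
Am: root A is the tonic; minor triad there is i.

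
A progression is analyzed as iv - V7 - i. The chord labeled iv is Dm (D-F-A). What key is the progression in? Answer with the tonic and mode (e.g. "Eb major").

The anchor chord is a minor triad on D, labeled iv.
Counting down 3 scale steps from D places the tonic on A; a minor triad on degree 4 is diatonic only in minor.

A minor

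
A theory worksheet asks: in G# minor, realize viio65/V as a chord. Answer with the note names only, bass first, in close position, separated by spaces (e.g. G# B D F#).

E# G# B C##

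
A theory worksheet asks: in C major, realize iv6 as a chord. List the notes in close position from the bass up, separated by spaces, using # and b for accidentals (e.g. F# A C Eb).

iv6 is the minor subdominant, borrowed from the parallel minor. In C major that root is F.
So the chord is F-Ab-C, a minor triad.
The figured bass 6 indicates first inversion, placing the third (Ab) in the bass: Ab-C-F.

Ab C F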